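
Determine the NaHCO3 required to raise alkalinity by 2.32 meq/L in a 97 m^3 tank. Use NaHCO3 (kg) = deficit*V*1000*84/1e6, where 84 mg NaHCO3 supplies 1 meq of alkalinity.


Tank volume in L = 97 m^3 * 1000 = 97000 L
Total meq required = 2.32 meq/L * 97000 L = 225040 meq
NaHCO3 mass = 225040 meq * 84 mg/meq / 1e6 = 18.9034 kg

18.9034 kg


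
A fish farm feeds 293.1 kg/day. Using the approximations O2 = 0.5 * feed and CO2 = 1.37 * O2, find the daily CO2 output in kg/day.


O2 = 293.1 * 0.5 = 146.55
CO2 = 146.55 * 1.37 = 200.7735

200.7735 kg/day


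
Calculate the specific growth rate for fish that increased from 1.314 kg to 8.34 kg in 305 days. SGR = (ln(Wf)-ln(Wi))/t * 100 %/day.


ln(W_f) = ln(8.34) = 2.1210632
ln(W_i) = ln(1.314) = 0.27307592
ln(W_f) - ln(W_i) = 2.1210632 - 0.27307592 = 1.8479873
SGR = 1.8479873 / 305 * 100 = 0.605897 %/day

0.605897 %/day


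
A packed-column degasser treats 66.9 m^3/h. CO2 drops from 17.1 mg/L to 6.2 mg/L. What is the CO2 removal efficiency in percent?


CO2_out / CO2_in = 6.2 / 17.1 = 0.3625731
Fraction remaining = 0.3625731
efficiency = (1 - 0.3625731) * 100 = 63.7427 %

63.7427 %


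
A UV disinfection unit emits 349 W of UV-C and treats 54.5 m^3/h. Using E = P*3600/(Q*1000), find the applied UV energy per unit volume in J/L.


Energy delivered per hour = 349 W * 3600 s = 1256400 J/h
Volume treated per hour = 54.5 m^3/h * 1000 = 54500 L/h
dose = 1256400 / 54500 = 23.0532 J/L

23.0532 J/L


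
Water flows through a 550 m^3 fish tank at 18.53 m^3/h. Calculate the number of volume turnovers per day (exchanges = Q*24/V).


Daily flow volume = 18.53 m^3/h * 24 h = 444.72 m^3/day
Exchanges = daily flow / tank volume = 444.72 / 550 = 0.808582 exchanges/day

0.808582 exchanges/day


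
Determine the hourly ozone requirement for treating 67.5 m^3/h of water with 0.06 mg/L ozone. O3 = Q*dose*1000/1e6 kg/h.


O3 demand (mg/h) = Q * dose * 1000 = 67.5 * 0.06 * 1000 = 4050 mg/h
Convert mg to kg: 4050 / 1e6 = 0.00405 kg/h

0.00405 kg/h


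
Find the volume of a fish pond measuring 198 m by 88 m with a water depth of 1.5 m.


Base area = L * W = 198 * 88 = 17424 m^2
Volume = area * depth = 17424 * 1.5 = 26136 m^3

26136 m^3


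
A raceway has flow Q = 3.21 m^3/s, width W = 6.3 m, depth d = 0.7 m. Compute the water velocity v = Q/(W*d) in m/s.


Cross-sectional area = W * d = 6.3 * 0.7 = 4.41 m^2
Velocity = Q / A = 3.21 / 4.41 = 0.727891 m/s

0.727891 m/s


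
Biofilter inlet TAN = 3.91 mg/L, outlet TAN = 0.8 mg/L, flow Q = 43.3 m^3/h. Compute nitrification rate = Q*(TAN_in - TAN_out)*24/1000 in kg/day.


Concentration drop: TAN_in - TAN_out = 3.91 - 0.8 = 3.11 mg/L
Hourly TAN removed = Q * dTAN = 43.3 m^3/h * 3.11 mg/L = 134.663 g/h  (m^3/h * mg/L = g/h)
Daily TAN removed = 134.663 * 24 = 3231.912 g/day
Convert to kg/day: 3231.912 / 1000 = 3.231912 kg/day

3.231912 kg/day


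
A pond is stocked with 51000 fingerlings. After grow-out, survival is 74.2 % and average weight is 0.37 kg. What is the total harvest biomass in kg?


Survivors = 51000 * 74.2/100 = 37842 fish
Harvest biomass = survivors * W_f = 37842 * 0.37 = 14001.54 kg

14001.54 kg


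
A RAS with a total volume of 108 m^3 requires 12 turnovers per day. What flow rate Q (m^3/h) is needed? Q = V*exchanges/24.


Daily recirculation volume = 108 m^3 * 12 = 1296 m^3/day
Flow rate Q = daily volume / 24 h = 1296 / 24 = 54 m^3/h

54 m^3/h


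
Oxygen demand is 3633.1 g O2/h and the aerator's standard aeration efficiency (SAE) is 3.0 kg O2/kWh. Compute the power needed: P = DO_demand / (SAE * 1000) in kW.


SAE in g O2/kWh = 3.0 * 1000 = 3000 g/kWh
P = DO_demand / SAE_g = 3633.1 / 3000 = 1.21103 kW

1.21103 kW


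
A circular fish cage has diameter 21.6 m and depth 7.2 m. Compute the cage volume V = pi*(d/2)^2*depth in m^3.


r = d/2 = 21.6/2 = 10.8 m
Base area = pi*r^2 = pi*10.8^2 = 366.43537 m^2
Volume = 366.43537 * 7.2 = 2638.33 m^3

2638.33 m^3


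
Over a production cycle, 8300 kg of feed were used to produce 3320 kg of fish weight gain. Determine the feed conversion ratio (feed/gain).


FCR = feed consumed / weight gained
FCR = 8300 kg / 3320 kg = 2.5

2.5


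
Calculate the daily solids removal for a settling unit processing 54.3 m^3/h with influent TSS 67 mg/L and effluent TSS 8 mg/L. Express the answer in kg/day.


Concentration drop: TSS_in - TSS_out = 67 - 8 = 59 mg/L
Hourly solids removed = Q * dTSS = 54.3 m^3/h * 59 mg/L = 3203.7 g/h  (m^3/h * mg/L = g/h)
Daily solids removed = 3203.7 * 24 = 76888.8 g/day
Convert g to kg: 76888.8 / 1000 = 76.8888 kg/day

76.8888 kg/day


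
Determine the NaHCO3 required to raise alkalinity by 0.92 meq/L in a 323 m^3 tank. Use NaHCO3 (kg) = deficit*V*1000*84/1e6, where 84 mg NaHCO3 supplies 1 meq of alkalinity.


Tank volume in L = 323 m^3 * 1000 = 323000 L
Total meq required = 0.92 meq/L * 323000 L = 297160 meq
NaHCO3 mass = 297160 meq * 84 mg/meq / 1e6 = 24.9614 kg

24.9614 kg


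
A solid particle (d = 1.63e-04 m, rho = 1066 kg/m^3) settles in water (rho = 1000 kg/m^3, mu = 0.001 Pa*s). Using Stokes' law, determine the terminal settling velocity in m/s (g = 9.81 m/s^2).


Density difference: rho_p - rho_f = 1066 - 1000 = 66 kg/m^3
d^2 = (1.63e-04)^2 = 2.6569e-08 m^2
Numerator = (rho_p - rho_f) * g * d^2 = 66 * 9.81 * 2.6569e-08 = 1.7202365e-05
Denominator = 18 * mu = 18 * 0.001 = 0.018
v_s = 1.7202365e-05 / 0.018 = 9.55687e-04 m/s
Check: Re = rho_f * v_s * d / mu = 1000 * 9.55687e-04 * 1.63e-04 / 0.001 = 0.156 < 1, so Stokes' law applies.

9.55687e-04 m/s


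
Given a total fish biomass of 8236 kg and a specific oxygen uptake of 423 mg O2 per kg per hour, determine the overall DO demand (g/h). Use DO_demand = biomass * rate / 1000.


Total O2 consumption (mg/h) = 8236 kg * 423 mg/(kg*h) = 3483828 mg/h
Convert to g/h: 3483828 / 1000 = 3483.828 g/h

3483.828 g/h


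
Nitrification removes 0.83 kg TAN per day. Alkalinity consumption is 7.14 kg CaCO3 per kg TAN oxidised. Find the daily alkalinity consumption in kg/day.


Alkalinity factor: 7.14 kg CaCO3 consumed per kg TAN nitrified
alk = 0.83 kg TAN * 7.14 = 5.9262 kg CaCO3/day

5.9262 kg CaCO3/day


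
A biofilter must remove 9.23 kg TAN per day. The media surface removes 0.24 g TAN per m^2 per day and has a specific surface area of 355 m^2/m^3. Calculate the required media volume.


A = 9.23*1000 / 0.24 = 38458.333 m^2
V = 38458.333 / 355 = 108.333

108.333 m^3


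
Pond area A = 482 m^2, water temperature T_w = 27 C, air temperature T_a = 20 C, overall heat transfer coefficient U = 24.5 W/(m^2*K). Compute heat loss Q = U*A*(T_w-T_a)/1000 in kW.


Temperature difference dT = 27 - 20 = 7 K
Heat loss (W) = U * A * dT = 24.5 * 482 * 7 = 82663 W
Convert to kW: 82663 / 1000 = 82.663 kW

82.663 kW


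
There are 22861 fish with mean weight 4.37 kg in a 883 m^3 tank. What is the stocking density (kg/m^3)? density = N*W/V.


Total biomass = 22861 fish * 4.37 kg = 99902.57 kg
Density = total biomass / volume = 99902.57 / 883 = 113.14 kg/m^3

113.14 kg/m^3


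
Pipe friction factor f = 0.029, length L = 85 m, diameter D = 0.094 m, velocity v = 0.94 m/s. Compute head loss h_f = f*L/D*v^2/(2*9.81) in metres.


v^2 = 0.94^2 = 0.8836 m^2/s^2
L/D = 85/0.094 = 904.25532
h_f = f*(L/D)*v^2/(2g) = 0.029 * 904.25532 * 0.8836 / 19.62 = 1.18099 m

1.18099 m


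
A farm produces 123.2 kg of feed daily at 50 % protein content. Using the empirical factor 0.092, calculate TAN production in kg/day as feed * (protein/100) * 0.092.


Protein in feed = 123.2 * 50/100 = 61.6 kg/day
TAN = protein * 0.092 = 61.6 * 0.092 = 5.6672 kg/day

5.6672 kg/day


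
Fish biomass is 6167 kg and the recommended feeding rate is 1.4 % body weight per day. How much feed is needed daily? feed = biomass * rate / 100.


Feeding rate fraction = 1.4% / 100 = 0.014
Daily feed = 6167 kg * 0.014 = 86.338 kg/day

86.338 kg/day


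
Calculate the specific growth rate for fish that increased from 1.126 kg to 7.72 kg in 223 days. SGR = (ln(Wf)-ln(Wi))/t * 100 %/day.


ln(W_f) = ln(7.72) = 2.0438144
ln(W_i) = ln(1.126) = 0.11867153
ln(W_f) - ln(W_i) = 2.0438144 - 0.11867153 = 1.9251429
SGR = 1.9251429 / 223 * 100 = 0.863293 %/day

0.863293 %/day


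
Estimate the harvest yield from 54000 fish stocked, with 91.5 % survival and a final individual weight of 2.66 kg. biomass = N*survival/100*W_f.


Survivors = 54000 * 91.5/100 = 49410 fish
Harvest biomass = survivors * W_f = 49410 * 2.66 = 131430.6 kg

131430.6 kg


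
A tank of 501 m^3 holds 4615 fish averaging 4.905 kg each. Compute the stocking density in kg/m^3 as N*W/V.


Total biomass = 4615 fish * 4.905 kg = 22636.575 kg
Density = total biomass / volume = 22636.575 / 501 = 45.1828 kg/m^3

45.1828 kg/m^3


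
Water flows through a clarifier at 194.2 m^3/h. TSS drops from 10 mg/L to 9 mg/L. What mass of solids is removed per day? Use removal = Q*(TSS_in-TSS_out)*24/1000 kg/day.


Concentration drop: TSS_in - TSS_out = 10 - 9 = 1 mg/L
Hourly solids removed = Q * dTSS = 194.2 m^3/h * 1 mg/L = 194.2 g/h  (m^3/h * mg/L = g/h)
Daily solids removed = 194.2 * 24 = 4660.8 g/day
Convert g to kg: 4660.8 / 1000 = 4.6608 kg/day

4.6608 kg/day


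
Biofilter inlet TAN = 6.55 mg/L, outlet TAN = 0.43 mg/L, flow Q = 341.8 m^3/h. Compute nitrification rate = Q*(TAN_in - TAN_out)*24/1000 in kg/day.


Concentration drop: TAN_in - TAN_out = 6.55 - 0.43 = 6.12 mg/L
Hourly TAN removed = Q * dTAN = 341.8 m^3/h * 6.12 mg/L = 2091.816 g/h  (m^3/h * mg/L = g/h)
Daily TAN removed = 2091.816 * 24 = 50203.584 g/day
Convert to kg/day: 50203.584 / 1000 = 50.203584 kg/day

50.203584 kg/day


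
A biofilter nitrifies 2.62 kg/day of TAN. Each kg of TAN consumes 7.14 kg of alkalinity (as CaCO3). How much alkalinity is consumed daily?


Alkalinity factor: 7.14 kg CaCO3 consumed per kg TAN nitrified
alk = 2.62 kg TAN * 7.14 = 18.7068 kg CaCO3/day

18.7068 kg CaCO3/day


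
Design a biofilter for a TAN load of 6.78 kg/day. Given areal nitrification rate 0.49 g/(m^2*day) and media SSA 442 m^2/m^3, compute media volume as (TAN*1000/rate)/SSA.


A = 6.78*1000 / 0.49 = 13836.735 m^2
V = 13836.735 / 442 = 31.3048

31.3048 m^3


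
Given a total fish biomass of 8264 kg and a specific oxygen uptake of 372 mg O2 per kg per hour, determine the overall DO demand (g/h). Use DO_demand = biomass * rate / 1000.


Total O2 consumption (mg/h) = 8264 kg * 372 mg/(kg*h) = 3074208 mg/h
Convert to g/h: 3074208 / 1000 = 3074.208 g/h

3074.208 g/h


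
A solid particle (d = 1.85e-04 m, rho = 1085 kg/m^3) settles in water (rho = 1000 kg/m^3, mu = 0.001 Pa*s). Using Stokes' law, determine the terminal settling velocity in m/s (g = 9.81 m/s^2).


Density difference: rho_p - rho_f = 1085 - 1000 = 85 kg/m^3
d^2 = (1.85e-04)^2 = 3.4225e-08 m^2
Numerator = (rho_p - rho_f) * g * d^2 = 85 * 9.81 * 3.4225e-08 = 2.8538516e-05
Denominator = 18 * mu = 18 * 0.001 = 0.018
v_s = 2.8538516e-05 / 0.018 = 0.00158547 m/s
Check: Re = rho_f * v_s * d / mu = 1000 * 0.00158547 * 1.85e-04 / 0.001 = 0.293 < 1, so Stokes' law applies.

0.00158547 m/s


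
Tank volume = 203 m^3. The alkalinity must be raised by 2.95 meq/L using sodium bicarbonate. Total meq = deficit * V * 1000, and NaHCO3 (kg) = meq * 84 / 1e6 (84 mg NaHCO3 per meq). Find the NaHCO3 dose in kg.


Tank volume in L = 203 m^3 * 1000 = 203000 L
Total meq required = 2.95 meq/L * 203000 L = 598850 meq
NaHCO3 mass = 598850 meq * 84 mg/meq / 1e6 = 50.3034 kg

50.3034 kg


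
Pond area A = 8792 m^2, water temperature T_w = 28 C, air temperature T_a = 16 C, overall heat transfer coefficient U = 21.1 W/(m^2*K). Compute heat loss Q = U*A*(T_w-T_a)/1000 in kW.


Temperature difference dT = 28 - 16 = 12 K
Heat loss (W) = U * A * dT = 21.1 * 8792 * 12 = 2226134.4 W
Convert to kW: 2226134.4 / 1000 = 2226.1344 kW

2226.1344 kW


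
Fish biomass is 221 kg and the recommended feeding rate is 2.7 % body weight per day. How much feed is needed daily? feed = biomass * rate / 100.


Feeding rate fraction = 2.7% / 100 = 0.027
Daily feed = 221 kg * 0.027 = 5.967 kg/day

5.967 kg/day


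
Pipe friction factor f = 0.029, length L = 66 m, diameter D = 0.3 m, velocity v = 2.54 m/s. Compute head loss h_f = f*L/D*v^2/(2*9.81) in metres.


v^2 = 2.54^2 = 6.4516 m^2/s^2
L/D = 66/0.3 = 220
h_f = f*(L/D)*v^2/(2g) = 0.029 * 220 * 6.4516 / 19.62 = 2.09792 m

2.09792 m


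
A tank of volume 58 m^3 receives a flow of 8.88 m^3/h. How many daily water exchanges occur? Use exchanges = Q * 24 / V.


Daily flow volume = 8.88 m^3/h * 24 h = 213.12 m^3/day
Exchanges = daily flow / tank volume = 213.12 / 58 = 3.67448 exchanges/day

3.67448 exchanges/day


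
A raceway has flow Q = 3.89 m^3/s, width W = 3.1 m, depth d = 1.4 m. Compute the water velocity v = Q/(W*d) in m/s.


Cross-sectional area = W * d = 3.1 * 1.4 = 4.34 m^2
Velocity = Q / A = 3.89 / 4.34 = 0.896313 m/s

0.896313 m/s


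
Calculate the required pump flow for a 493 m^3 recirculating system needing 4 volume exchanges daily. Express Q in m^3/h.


Daily recirculation volume = 493 m^3 * 4 = 1972 m^3/day
Flow rate Q = daily volume / 24 h = 1972 / 24 = 82.1667 m^3/h

82.1667 m^3/h


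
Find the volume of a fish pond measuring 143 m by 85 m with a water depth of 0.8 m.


Base area = L * W = 143 * 85 = 12155 m^2
Volume = area * depth = 12155 * 0.8 = 9724 m^3

9724 m^3


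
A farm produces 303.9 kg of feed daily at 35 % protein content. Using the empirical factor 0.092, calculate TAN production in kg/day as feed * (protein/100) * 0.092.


Protein in feed = 303.9 * 35/100 = 106.365 kg/day
TAN = protein * 0.092 = 106.365 * 0.092 = 9.78558 kg/day

9.78558 kg/day


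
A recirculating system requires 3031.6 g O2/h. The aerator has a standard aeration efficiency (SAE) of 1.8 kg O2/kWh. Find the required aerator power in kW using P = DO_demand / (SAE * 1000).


SAE in g O2/kWh = 1.8 * 1000 = 1800 g/kWh
P = DO_demand / SAE_g = 3031.6 / 1800 = 1.68422 kW

1.68422 kW


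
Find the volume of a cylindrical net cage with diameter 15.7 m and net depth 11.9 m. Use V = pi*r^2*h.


r = d/2 = 15.7/2 = 7.85 m
Base area = pi*r^2 = pi*7.85^2 = 193.59279 m^2
Volume = 193.59279 * 11.9 = 2303.75 m^3

2303.75 m^3


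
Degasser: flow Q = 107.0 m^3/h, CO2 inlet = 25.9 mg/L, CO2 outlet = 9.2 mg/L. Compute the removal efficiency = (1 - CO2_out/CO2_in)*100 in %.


CO2_out / CO2_in = 9.2 / 25.9 = 0.35521236
Fraction remaining = 0.35521236
efficiency = (1 - 0.35521236) * 100 = 64.4788 %

64.4788 %


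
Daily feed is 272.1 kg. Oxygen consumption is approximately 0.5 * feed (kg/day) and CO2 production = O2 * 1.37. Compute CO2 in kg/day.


O2 = 272.1 * 0.5 = 136.05
CO2 = 136.05 * 1.37 = 186.3885

186.3885 kg/day


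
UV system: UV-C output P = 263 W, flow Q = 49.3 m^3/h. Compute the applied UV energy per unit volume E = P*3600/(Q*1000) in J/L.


Energy delivered per hour = 263 W * 3600 s = 946800 J/h
Volume treated per hour = 49.3 m^3/h * 1000 = 49300 L/h
dose = 946800 / 49300 = 19.2049 J/L

19.2049 J/L


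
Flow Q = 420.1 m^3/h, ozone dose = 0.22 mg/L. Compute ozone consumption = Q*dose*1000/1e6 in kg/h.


O3 demand (mg/h) = Q * dose * 1000 = 420.1 * 0.22 * 1000 = 92422 mg/h
Convert mg to kg: 92422 / 1e6 = 0.092422 kg/h

0.092422 kg/h


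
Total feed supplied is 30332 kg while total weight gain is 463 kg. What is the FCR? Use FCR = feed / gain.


FCR = feed consumed / weight gained
FCR = 30332 kg / 463 kg = 65.5119

65.5119


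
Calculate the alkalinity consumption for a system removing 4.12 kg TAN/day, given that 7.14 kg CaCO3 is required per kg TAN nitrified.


Alkalinity factor: 7.14 kg CaCO3 consumed per kg TAN nitrified
alk = 4.12 kg TAN * 7.14 = 29.4168 kg CaCO3/day

29.4168 kg CaCO3/day


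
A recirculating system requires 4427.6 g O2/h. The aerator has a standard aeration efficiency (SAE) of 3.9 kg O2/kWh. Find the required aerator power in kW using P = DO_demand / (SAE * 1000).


SAE in g O2/kWh = 3.9 * 1000 = 3900 g/kWh
P = DO_demand / SAE_g = 4427.6 / 3900 = 1.13528 kW

1.13528 kW


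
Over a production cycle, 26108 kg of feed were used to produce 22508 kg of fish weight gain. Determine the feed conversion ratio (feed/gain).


FCR = feed consumed / weight gained
FCR = 26108 kg / 22508 kg = 1.15994

1.15994


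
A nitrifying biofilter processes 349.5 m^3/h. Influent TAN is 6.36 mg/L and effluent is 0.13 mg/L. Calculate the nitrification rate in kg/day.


Concentration drop: TAN_in - TAN_out = 6.36 - 0.13 = 6.23 mg/L
Hourly TAN removed = Q * dTAN = 349.5 m^3/h * 6.23 mg/L = 2177.385 g/h  (m^3/h * mg/L = g/h)
Daily TAN removed = 2177.385 * 24 = 52257.24 g/day
Convert to kg/day: 52257.24 / 1000 = 52.25724 kg/day

52.25724 kg/day


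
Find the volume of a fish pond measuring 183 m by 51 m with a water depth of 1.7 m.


Base area = L * W = 183 * 51 = 9333 m^2
Volume = area * depth = 9333 * 1.7 = 15866.1 m^3

15866.1 m^3


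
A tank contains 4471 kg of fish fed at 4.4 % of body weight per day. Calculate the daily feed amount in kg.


Feeding rate fraction = 4.4% / 100 = 0.044
Daily feed = 4471 kg * 0.044 = 196.724 kg/day

196.724 kg/day


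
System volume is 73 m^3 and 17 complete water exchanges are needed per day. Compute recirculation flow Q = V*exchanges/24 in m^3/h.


Daily recirculation volume = 73 m^3 * 17 = 1241 m^3/day
Flow rate Q = daily volume / 24 h = 1241 / 24 = 51.7083 m^3/h

51.7083 m^3/h


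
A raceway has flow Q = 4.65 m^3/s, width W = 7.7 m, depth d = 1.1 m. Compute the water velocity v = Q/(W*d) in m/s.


Cross-sectional area = W * d = 7.7 * 1.1 = 8.47 m^2
Velocity = Q / A = 4.65 / 8.47 = 0.548996 m/s

0.548996 m/s


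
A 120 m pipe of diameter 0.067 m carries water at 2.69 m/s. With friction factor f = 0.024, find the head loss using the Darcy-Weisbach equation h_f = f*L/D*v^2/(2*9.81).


v^2 = 2.69^2 = 7.2361 m^2/s^2
L/D = 120/0.067 = 1791.0448
h_f = f*(L/D)*v^2/(2g) = 0.024 * 1791.0448 * 7.2361 / 19.62 = 15.8534 m

15.8534 m


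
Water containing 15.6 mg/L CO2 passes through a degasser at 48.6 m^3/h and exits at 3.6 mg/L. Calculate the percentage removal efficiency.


CO2_out / CO2_in = 3.6 / 15.6 = 0.23076923
Fraction remaining = 0.23076923
efficiency = (1 - 0.23076923) * 100 = 76.9231 %

76.9231 %


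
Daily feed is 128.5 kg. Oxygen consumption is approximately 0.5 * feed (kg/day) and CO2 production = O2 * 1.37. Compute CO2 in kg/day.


O2 = 128.5 * 0.5 = 64.25
CO2 = 64.25 * 1.37 = 88.0225

88.0225 kg/day


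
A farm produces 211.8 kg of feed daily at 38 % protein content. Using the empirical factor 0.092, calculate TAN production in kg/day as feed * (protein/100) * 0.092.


Protein in feed = 211.8 * 38/100 = 80.484 kg/day
TAN = protein * 0.092 = 80.484 * 0.092 = 7.404528 kg/day

7.404528 kg/day


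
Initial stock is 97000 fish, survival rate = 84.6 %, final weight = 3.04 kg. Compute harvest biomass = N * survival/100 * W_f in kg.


Survivors = 97000 * 84.6/100 = 82062 fish
Harvest biomass = survivors * W_f = 82062 * 3.04 = 249468.48 kg

249468.48 kg


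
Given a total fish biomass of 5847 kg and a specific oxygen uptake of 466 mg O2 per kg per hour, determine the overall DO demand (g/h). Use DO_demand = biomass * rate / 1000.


Total O2 consumption (mg/h) = 5847 kg * 466 mg/(kg*h) = 2724702 mg/h
Convert to g/h: 2724702 / 1000 = 2724.702 g/h

2724.702 g/h


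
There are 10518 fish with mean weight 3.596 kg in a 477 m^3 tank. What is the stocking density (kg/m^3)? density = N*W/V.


Total biomass = 10518 fish * 3.596 kg = 37822.728 kg
Density = total biomass / volume = 37822.728 / 477 = 79.2929 kg/m^3

79.2929 kg/m^3


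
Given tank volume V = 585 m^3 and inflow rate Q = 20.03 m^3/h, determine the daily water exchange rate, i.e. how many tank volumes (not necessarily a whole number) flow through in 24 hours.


Daily flow volume = 20.03 m^3/h * 24 h = 480.72 m^3/day
Exchanges = daily flow / tank volume = 480.72 / 585 = 0.821744 exchanges/day

0.821744 exchanges/day


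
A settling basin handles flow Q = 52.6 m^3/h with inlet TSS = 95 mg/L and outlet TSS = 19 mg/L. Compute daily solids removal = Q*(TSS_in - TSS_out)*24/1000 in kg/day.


Concentration drop: TSS_in - TSS_out = 95 - 19 = 76 mg/L
Hourly solids removed = Q * dTSS = 52.6 m^3/h * 76 mg/L = 3997.6 g/h  (m^3/h * mg/L = g/h)
Daily solids removed = 3997.6 * 24 = 95942.4 g/day
Convert g to kg: 95942.4 / 1000 = 95.9424 kg/day

95.9424 kg/day


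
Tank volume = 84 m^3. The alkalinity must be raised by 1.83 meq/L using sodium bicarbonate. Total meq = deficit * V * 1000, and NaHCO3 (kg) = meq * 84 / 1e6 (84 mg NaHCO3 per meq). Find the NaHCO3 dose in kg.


Tank volume in L = 84 m^3 * 1000 = 84000 L
Total meq required = 1.83 meq/L * 84000 L = 153720 meq
NaHCO3 mass = 153720 meq * 84 mg/meq / 1e6 = 12.9125 kg

12.9125 kg


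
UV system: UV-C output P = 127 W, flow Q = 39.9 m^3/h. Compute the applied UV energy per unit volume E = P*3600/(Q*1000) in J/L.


Energy delivered per hour = 127 W * 3600 s = 457200 J/h
Volume treated per hour = 39.9 m^3/h * 1000 = 39900 L/h
dose = 457200 / 39900 = 11.4586 J/L

11.4586 J/L


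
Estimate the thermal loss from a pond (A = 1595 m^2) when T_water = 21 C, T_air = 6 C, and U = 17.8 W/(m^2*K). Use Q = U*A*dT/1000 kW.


Temperature difference dT = 21 - 6 = 15 K
Heat loss (W) = U * A * dT = 17.8 * 1595 * 15 = 425865 W
Convert to kW: 425865 / 1000 = 425.865 kW

425.865 kW


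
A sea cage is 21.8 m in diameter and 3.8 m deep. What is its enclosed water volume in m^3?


r = d/2 = 21.8/2 = 10.9 m
Base area = pi*r^2 = pi*10.9^2 = 373.25262 m^2
Volume = 373.25262 * 3.8 = 1418.36 m^3

1418.36 m^3


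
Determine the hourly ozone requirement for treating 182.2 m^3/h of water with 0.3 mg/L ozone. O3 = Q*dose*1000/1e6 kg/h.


O3 demand (mg/h) = Q * dose * 1000 = 182.2 * 0.3 * 1000 = 54660 mg/h
Convert mg to kg: 54660 / 1e6 = 0.05466 kg/h

0.05466 kg/h


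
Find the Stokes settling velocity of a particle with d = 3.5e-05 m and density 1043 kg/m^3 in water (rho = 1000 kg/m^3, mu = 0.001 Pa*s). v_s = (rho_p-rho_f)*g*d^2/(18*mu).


Density difference: rho_p - rho_f = 1043 - 1000 = 43 kg/m^3
d^2 = (3.5e-05)^2 = 1.225e-09 m^2
Numerator = (rho_p - rho_f) * g * d^2 = 43 * 9.81 * 1.225e-09 = 5.1674175e-07
Denominator = 18 * mu = 18 * 0.001 = 0.018
v_s = 5.1674175e-07 / 0.018 = 2.87079e-05 m/s
Check: Re = rho_f * v_s * d / mu = 1000 * 2.87079e-05 * 3.5e-05 / 0.001 = 0.001 < 1, so Stokes' law applies.

2.87079e-05 m/s


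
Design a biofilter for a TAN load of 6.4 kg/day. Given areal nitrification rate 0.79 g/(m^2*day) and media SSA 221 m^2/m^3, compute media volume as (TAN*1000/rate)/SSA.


A = 6.4*1000 / 0.79 = 8101.2658 m^2
V = 8101.2658 / 221 = 36.6573

36.6573 m^3


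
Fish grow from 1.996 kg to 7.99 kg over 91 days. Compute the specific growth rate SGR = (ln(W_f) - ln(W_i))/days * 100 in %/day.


ln(W_f) = ln(7.99) = 2.0781908
ln(W_i) = ln(1.996) = 0.69114518
ln(W_f) - ln(W_i) = 2.0781908 - 0.69114518 = 1.3870456
SGR = 1.3870456 / 91 * 100 = 1.52423 %/day

1.52423 %/day


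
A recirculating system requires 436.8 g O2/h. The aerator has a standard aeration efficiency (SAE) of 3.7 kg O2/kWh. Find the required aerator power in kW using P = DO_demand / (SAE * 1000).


SAE in g O2/kWh = 3.7 * 1000 = 3700 g/kWh
P = DO_demand / SAE_g = 436.8 / 3700 = 0.118054 kW

0.118054 kW


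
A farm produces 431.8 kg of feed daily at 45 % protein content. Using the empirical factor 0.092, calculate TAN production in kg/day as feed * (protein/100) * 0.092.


Protein in feed = 431.8 * 45/100 = 194.31 kg/day
TAN = protein * 0.092 = 194.31 * 0.092 = 17.87652 kg/day

17.87652 kg/day


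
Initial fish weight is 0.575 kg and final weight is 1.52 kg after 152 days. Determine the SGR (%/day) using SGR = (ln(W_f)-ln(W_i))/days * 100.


ln(W_f) = ln(1.52) = 0.41871033
ln(W_i) = ln(0.575) = -0.55338524
ln(W_f) - ln(W_i) = 0.41871033 - -0.55338524 = 0.97209557
SGR = 0.97209557 / 152 * 100 = 0.639537 %/day

0.639537 %/day


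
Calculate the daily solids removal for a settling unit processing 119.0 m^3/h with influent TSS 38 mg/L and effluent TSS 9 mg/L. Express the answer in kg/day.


Concentration drop: TSS_in - TSS_out = 38 - 9 = 29 mg/L
Hourly solids removed = Q * dTSS = 119.0 m^3/h * 29 mg/L = 3451 g/h  (m^3/h * mg/L = g/h)
Daily solids removed = 3451 * 24 = 82824 g/day
Convert g to kg: 82824 / 1000 = 82.824 kg/day

82.824 kg/day


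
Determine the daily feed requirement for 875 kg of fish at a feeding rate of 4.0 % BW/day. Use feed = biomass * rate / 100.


Feeding rate fraction = 4.0% / 100 = 0.04
Daily feed = 875 kg * 0.04 = 35 kg/day

35 kg/day


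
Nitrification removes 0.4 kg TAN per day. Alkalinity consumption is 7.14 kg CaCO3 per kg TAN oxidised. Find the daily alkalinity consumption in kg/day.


Alkalinity factor: 7.14 kg CaCO3 consumed per kg TAN nitrified
alk = 0.4 kg TAN * 7.14 = 2.856 kg CaCO3/day

2.856 kg CaCO3/day


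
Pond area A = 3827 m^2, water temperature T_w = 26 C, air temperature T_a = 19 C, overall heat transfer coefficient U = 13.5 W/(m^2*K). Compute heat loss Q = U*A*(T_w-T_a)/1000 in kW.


Temperature difference dT = 26 - 19 = 7 K
Heat loss (W) = U * A * dT = 13.5 * 3827 * 7 = 361651.5 W
Convert to kW: 361651.5 / 1000 = 361.6515 kW

361.6515 kW


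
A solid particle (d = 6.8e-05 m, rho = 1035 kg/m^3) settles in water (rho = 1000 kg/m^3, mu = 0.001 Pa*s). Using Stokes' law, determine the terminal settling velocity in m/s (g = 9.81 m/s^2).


Density difference: rho_p - rho_f = 1035 - 1000 = 35 kg/m^3
d^2 = (6.8e-05)^2 = 4.624e-09 m^2
Numerator = (rho_p - rho_f) * g * d^2 = 35 * 9.81 * 4.624e-09 = 1.5876504e-06
Denominator = 18 * mu = 18 * 0.001 = 0.018
v_s = 1.5876504e-06 / 0.018 = 8.82028e-05 m/s
Check: Re = rho_f * v_s * d / mu = 1000 * 8.82028e-05 * 6.8e-05 / 0.001 = 0.006 < 1, so Stokes' law applies.

8.82028e-05 m/s


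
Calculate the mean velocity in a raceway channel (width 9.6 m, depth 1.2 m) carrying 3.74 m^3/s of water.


Cross-sectional area = W * d = 9.6 * 1.2 = 11.52 m^2
Velocity = Q / A = 3.74 / 11.52 = 0.324653 m/s

0.324653 m/s


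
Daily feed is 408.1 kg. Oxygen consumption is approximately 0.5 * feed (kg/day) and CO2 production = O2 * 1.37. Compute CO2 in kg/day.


O2 = 408.1 * 0.5 = 204.05
CO2 = 204.05 * 1.37 = 279.5485

279.5485 kg/day


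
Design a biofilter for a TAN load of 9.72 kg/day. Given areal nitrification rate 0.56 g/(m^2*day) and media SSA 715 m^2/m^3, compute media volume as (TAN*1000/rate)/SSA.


A = 9.72*1000 / 0.56 = 17357.143 m^2
V = 17357.143 / 715 = 24.2757

24.2757 m^3


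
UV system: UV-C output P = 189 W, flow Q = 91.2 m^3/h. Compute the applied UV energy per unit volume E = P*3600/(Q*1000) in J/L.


Energy delivered per hour = 189 W * 3600 s = 680400 J/h
Volume treated per hour = 91.2 m^3/h * 1000 = 91200 L/h
dose = 680400 / 91200 = 7.46053 J/L

7.46053 J/L


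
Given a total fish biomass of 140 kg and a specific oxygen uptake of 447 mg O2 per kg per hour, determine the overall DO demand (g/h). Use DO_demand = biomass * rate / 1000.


Total O2 consumption (mg/h) = 140 kg * 447 mg/(kg*h) = 62580 mg/h
Convert to g/h: 62580 / 1000 = 62.58 g/h

62.58 g/h


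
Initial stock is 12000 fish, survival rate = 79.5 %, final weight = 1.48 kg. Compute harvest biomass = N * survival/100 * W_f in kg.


Survivors = 12000 * 79.5/100 = 9540 fish
Harvest biomass = survivors * W_f = 9540 * 1.48 = 14119.2 kg

14119.2 kg


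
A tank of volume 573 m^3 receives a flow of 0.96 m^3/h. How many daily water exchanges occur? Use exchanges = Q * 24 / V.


Daily flow volume = 0.96 m^3/h * 24 h = 23.04 m^3/day
Exchanges = daily flow / tank volume = 23.04 / 573 = 0.0402094 exchanges/day

0.0402094 exchanges/day


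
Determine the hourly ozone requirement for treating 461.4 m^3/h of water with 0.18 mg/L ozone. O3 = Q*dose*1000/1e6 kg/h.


O3 demand (mg/h) = Q * dose * 1000 = 461.4 * 0.18 * 1000 = 83052 mg/h
Convert mg to kg: 83052 / 1e6 = 0.083052 kg/h

0.083052 kg/h


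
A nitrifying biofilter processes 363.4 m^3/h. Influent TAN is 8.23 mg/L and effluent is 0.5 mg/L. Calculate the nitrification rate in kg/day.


Concentration drop: TAN_in - TAN_out = 8.23 - 0.5 = 7.73 mg/L
Hourly TAN removed = Q * dTAN = 363.4 m^3/h * 7.73 mg/L = 2809.082 g/h  (m^3/h * mg/L = g/h)
Daily TAN removed = 2809.082 * 24 = 67417.968 g/day
Convert to kg/day: 67417.968 / 1000 = 67.417968 kg/day

67.417968 kg/day


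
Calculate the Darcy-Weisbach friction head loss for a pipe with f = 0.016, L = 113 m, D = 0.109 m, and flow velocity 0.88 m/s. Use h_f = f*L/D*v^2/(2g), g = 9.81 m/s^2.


v^2 = 0.88^2 = 0.7744 m^2/s^2
L/D = 113/0.109 = 1036.6972
h_f = f*(L/D)*v^2/(2g) = 0.016 * 1036.6972 * 0.7744 / 19.62 = 0.654694 m

0.654694 m


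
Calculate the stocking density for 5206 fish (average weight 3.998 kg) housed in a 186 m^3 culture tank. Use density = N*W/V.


Total biomass = 5206 fish * 3.998 kg = 20813.588 kg
Density = total biomass / volume = 20813.588 / 186 = 111.901 kg/m^3

111.901 kg/m^3


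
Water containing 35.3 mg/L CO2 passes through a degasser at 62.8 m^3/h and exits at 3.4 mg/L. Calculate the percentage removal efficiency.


CO2_out / CO2_in = 3.4 / 35.3 = 0.09631728
Fraction remaining = 0.09631728
efficiency = (1 - 0.09631728) * 100 = 90.3683 %

90.3683 %


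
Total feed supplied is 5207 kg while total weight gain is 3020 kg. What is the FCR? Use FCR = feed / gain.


FCR = feed consumed / weight gained
FCR = 5207 kg / 3020 kg = 1.72417

1.72417


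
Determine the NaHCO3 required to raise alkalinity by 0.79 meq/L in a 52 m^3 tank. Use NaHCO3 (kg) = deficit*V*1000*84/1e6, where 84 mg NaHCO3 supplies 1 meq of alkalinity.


Tank volume in L = 52 m^3 * 1000 = 52000 L
Total meq required = 0.79 meq/L * 52000 L = 41080 meq
NaHCO3 mass = 41080 meq * 84 mg/meq / 1e6 = 3.45072 kg

3.45072 kg


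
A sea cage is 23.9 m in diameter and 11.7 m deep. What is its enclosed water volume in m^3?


r = d/2 = 23.9/2 = 11.95 m
Base area = pi*r^2 = pi*11.95^2 = 448.62728 m^2
Volume = 448.62728 * 11.7 = 5248.94 m^3

5248.94 m^3


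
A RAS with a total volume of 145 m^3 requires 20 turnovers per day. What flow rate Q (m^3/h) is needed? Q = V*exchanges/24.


Daily recirculation volume = 145 m^3 * 20 = 2900 m^3/day
Flow rate Q = daily volume / 24 h = 2900 / 24 = 120.833 m^3/h

120.833 m^3/h


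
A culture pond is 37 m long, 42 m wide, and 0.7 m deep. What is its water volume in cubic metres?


Base area = L * W = 37 * 42 = 1554 m^2
Volume = area * depth = 1554 * 0.7 = 1087.8 m^3

1087.8 m^3


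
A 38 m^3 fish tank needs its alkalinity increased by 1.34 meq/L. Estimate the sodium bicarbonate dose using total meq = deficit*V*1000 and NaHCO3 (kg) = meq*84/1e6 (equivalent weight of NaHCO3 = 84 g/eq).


Tank volume in L = 38 m^3 * 1000 = 38000 L
Total meq required = 1.34 meq/L * 38000 L = 50920 meq
NaHCO3 mass = 50920 meq * 84 mg/meq / 1e6 = 4.27728 kg

4.27728 kg


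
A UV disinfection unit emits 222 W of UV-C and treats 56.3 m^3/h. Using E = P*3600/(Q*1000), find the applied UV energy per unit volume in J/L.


Energy delivered per hour = 222 W * 3600 s = 799200 J/h
Volume treated per hour = 56.3 m^3/h * 1000 = 56300 L/h
dose = 799200 / 56300 = 14.1954 J/L

14.1954 J/L


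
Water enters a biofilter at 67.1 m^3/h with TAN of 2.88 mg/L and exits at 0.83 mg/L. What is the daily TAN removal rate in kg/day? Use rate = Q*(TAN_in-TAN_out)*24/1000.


Concentration drop: TAN_in - TAN_out = 2.88 - 0.83 = 2.05 mg/L
Hourly TAN removed = Q * dTAN = 67.1 m^3/h * 2.05 mg/L = 137.555 g/h  (m^3/h * mg/L = g/h)
Daily TAN removed = 137.555 * 24 = 3301.32 g/day
Convert to kg/day: 3301.32 / 1000 = 3.30132 kg/day

3.30132 kg/day


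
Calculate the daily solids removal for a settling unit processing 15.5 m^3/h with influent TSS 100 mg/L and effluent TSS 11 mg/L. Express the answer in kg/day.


Concentration drop: TSS_in - TSS_out = 100 - 11 = 89 mg/L
Hourly solids removed = Q * dTSS = 15.5 m^3/h * 89 mg/L = 1379.5 g/h  (m^3/h * mg/L = g/h)
Daily solids removed = 1379.5 * 24 = 33108 g/day
Convert g to kg: 33108 / 1000 = 33.108 kg/day

33.108 kg/day


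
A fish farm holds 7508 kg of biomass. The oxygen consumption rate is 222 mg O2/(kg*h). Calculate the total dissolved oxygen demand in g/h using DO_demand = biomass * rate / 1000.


Total O2 consumption (mg/h) = 7508 kg * 222 mg/(kg*h) = 1666776 mg/h
Convert to g/h: 1666776 / 1000 = 1666.776 g/h

1666.776 g/h


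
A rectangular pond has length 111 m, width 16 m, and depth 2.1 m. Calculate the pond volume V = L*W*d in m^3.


Base area = L * W = 111 * 16 = 1776 m^2
Volume = area * depth = 1776 * 2.1 = 3729.6 m^3

3729.6 m^3


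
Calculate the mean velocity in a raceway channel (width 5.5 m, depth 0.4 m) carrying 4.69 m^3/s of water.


Cross-sectional area = W * d = 5.5 * 0.4 = 2.2 m^2
Velocity = Q / A = 4.69 / 2.2 = 2.13182 m/s

2.13182 m/s


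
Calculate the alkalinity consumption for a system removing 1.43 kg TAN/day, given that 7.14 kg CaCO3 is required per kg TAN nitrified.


Alkalinity factor: 7.14 kg CaCO3 consumed per kg TAN nitrified
alk = 1.43 kg TAN * 7.14 = 10.2102 kg CaCO3/day

10.2102 kg CaCO3/day


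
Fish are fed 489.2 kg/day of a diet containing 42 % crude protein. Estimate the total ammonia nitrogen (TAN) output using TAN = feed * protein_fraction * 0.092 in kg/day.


Protein in feed = 489.2 * 42/100 = 205.464 kg/day
TAN = protein * 0.092 = 205.464 * 0.092 = 18.902688 kg/day

18.902688 kg/day


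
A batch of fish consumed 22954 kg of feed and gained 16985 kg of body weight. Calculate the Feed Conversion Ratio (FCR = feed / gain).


FCR = feed consumed / weight gained
FCR = 22954 kg / 16985 kg = 1.35143

1.35143


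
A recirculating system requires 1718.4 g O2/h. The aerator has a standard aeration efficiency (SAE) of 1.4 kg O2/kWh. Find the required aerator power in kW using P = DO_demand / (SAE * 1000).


SAE in g O2/kWh = 1.4 * 1000 = 1400 g/kWh
P = DO_demand / SAE_g = 1718.4 / 1400 = 1.22743 kW

1.22743 kW


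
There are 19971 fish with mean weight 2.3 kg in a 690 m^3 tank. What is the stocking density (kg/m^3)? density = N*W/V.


Total biomass = 19971 fish * 2.3 kg = 45933.3 kg
Density = total biomass / volume = 45933.3 / 690 = 66.57 kg/m^3

66.57 kg/m^3


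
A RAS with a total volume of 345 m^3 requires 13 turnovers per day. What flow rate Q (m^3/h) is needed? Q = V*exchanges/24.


Daily recirculation volume = 345 m^3 * 13 = 4485 m^3/day
Flow rate Q = daily volume / 24 h = 4485 / 24 = 186.875 m^3/h

186.875 m^3/h


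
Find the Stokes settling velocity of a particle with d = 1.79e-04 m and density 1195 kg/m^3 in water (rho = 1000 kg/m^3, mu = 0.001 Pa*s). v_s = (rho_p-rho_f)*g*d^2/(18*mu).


Density difference: rho_p - rho_f = 1195 - 1000 = 195 kg/m^3
d^2 = (1.79e-04)^2 = 3.2041e-08 m^2
Numerator = (rho_p - rho_f) * g * d^2 = 195 * 9.81 * 3.2041e-08 = 6.1292831e-05
Denominator = 18 * mu = 18 * 0.001 = 0.018
v_s = 6.1292831e-05 / 0.018 = 0.00340516 m/s
Check: Re = rho_f * v_s * d / mu = 1000 * 0.00340516 * 1.79e-04 / 0.001 = 0.61 < 1, so Stokes' law applies.

0.00340516 m/s


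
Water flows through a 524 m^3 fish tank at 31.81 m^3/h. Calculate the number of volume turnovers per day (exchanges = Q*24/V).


Daily flow volume = 31.81 m^3/h * 24 h = 763.44 m^3/day
Exchanges = daily flow / tank volume = 763.44 / 524 = 1.45695 exchanges/day

1.45695 exchanges/day


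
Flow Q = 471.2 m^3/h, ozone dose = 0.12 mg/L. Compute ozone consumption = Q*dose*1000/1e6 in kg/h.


O3 demand (mg/h) = Q * dose * 1000 = 471.2 * 0.12 * 1000 = 56544 mg/h
Convert mg to kg: 56544 / 1e6 = 0.056544 kg/h

0.056544 kg/h


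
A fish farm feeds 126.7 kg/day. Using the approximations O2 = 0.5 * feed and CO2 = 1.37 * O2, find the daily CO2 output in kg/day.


O2 = 126.7 * 0.5 = 63.35
CO2 = 63.35 * 1.37 = 86.7895

86.7895 kg/day


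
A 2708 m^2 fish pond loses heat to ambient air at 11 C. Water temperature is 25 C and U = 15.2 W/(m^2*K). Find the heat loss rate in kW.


Temperature difference dT = 25 - 11 = 14 K
Heat loss (W) = U * A * dT = 15.2 * 2708 * 14 = 576262.4 W
Convert to kW: 576262.4 / 1000 = 576.2624 kW

576.2624 kW


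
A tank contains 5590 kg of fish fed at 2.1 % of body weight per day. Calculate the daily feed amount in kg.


Feeding rate fraction = 2.1% / 100 = 0.021
Daily feed = 5590 kg * 0.021 = 117.39 kg/day

117.39 kg/day


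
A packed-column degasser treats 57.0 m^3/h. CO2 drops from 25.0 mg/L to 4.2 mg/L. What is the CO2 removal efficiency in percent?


CO2_out / CO2_in = 4.2 / 25.0 = 0.168
Fraction remaining = 0.168
efficiency = (1 - 0.168) * 100 = 83.2 %

83.2 %


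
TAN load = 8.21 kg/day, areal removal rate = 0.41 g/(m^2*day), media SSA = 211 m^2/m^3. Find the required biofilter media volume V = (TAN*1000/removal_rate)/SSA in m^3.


A = 8.21*1000 / 0.41 = 20024.39 m^2
V = 20024.39 / 211 = 94.9023

94.9023 m^3


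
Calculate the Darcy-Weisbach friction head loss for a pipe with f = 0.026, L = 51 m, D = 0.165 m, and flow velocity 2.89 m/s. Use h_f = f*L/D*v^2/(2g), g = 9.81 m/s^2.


v^2 = 2.89^2 = 8.3521 m^2/s^2
L/D = 51/0.165 = 309.09091
h_f = f*(L/D)*v^2/(2g) = 0.026 * 309.09091 * 8.3521 / 19.62 = 3.42103 m

3.42103 m


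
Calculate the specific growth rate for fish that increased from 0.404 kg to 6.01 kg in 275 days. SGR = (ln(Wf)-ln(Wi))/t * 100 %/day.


ln(W_f) = ln(6.01) = 1.7934247
ln(W_i) = ln(0.404) = -0.9063404
ln(W_f) - ln(W_i) = 1.7934247 - -0.9063404 = 2.6997651
SGR = 2.6997651 / 275 * 100 = 0.981733 %/day

0.981733 %/day


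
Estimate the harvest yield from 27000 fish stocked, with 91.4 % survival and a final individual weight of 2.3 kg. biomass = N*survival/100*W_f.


Survivors = 27000 * 91.4/100 = 24678 fish
Harvest biomass = survivors * W_f = 24678 * 2.3 = 56759.4 kg

56759.4 kg


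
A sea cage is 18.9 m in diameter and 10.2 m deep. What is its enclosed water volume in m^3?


r = d/2 = 18.9/2 = 9.45 m
Base area = pi*r^2 = pi*9.45^2 = 280.55208 m^2
Volume = 280.55208 * 10.2 = 2861.63 m^3

2861.63 m^3


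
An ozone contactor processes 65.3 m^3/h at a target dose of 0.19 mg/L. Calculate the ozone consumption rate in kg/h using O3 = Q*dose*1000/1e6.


O3 demand (mg/h) = Q * dose * 1000 = 65.3 * 0.19 * 1000 = 12407 mg/h
Convert mg to kg: 12407 / 1e6 = 0.012407 kg/h

0.012407 kg/h


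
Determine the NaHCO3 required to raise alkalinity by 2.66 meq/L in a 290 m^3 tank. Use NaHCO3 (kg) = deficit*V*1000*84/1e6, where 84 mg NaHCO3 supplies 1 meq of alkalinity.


Tank volume in L = 290 m^3 * 1000 = 290000 L
Total meq required = 2.66 meq/L * 290000 L = 771400 meq
NaHCO3 mass = 771400 meq * 84 mg/meq / 1e6 = 64.7976 kg

64.7976 kg


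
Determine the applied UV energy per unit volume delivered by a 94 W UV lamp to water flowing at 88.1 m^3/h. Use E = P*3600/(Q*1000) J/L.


Energy delivered per hour = 94 W * 3600 s = 338400 J/h
Volume treated per hour = 88.1 m^3/h * 1000 = 88100 L/h
dose = 338400 / 88100 = 3.84109 J/L

3.84109 J/L


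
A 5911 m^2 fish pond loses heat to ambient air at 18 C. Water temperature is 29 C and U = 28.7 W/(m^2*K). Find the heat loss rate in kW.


Temperature difference dT = 29 - 18 = 11 K
Heat loss (W) = U * A * dT = 28.7 * 5911 * 11 = 1866102.7 W
Convert to kW: 1866102.7 / 1000 = 1866.1027 kW

1866.1027 kW


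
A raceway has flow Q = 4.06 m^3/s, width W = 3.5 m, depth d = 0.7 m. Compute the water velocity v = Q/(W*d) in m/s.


Cross-sectional area = W * d = 3.5 * 0.7 = 2.45 m^2
Velocity = Q / A = 4.06 / 2.45 = 1.65714 m/s

1.65714 m/s


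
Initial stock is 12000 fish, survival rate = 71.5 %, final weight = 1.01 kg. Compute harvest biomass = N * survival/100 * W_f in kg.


Survivors = 12000 * 71.5/100 = 8580 fish
Harvest biomass = survivors * W_f = 8580 * 1.01 = 8665.8 kg

8665.8 kg
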